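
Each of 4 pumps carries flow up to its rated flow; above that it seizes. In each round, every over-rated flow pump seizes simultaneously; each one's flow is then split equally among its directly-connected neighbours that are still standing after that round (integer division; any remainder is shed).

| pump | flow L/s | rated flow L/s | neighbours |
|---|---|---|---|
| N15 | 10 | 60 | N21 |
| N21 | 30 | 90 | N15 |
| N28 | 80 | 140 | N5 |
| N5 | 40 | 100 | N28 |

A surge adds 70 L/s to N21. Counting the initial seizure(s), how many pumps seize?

Round 1 — N21 at 100 > 90. N21 seizes.
  N21 sheds 100 L/s to N15: 100 each.
    N15: 10+100 = 110 > 60
Round 2 — N15 seizes.
  N15 sheds 110 L/s: no online neighbours, lost.
No further seizures.

2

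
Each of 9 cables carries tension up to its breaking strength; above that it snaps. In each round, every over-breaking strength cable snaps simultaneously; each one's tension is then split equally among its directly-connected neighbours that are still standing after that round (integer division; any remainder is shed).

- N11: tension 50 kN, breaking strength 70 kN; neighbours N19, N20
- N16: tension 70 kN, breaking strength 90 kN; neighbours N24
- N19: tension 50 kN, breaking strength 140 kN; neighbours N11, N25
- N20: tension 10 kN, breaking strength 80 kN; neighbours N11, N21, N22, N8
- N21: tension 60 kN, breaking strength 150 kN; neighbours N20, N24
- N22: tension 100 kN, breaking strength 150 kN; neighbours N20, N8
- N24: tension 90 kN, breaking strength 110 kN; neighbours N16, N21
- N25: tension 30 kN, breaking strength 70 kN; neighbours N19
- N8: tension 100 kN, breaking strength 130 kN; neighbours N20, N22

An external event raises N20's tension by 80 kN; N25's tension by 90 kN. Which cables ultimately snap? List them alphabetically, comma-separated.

Round 1 — N20 at 90 > 80; N25 at 120 > 70. N20, N25 snap.
  N20 sheds 90 kN to N11, N21, N22, N8: 22 each (2 lost).
    N11: 50+22 = 72 > 70
    N21: 60+22 = 82 ≤ 150
    N22: 100+22 = 122 ≤ 150
    N8: 100+22 = 122 ≤ 130
  N25 sheds 120 kN to N19: 120 each.
    N19: 50+120 = 170 > 140
Round 2 — N11, N19 snap.
  N11 sheds 72 kN: no online neighbours, lost.
  N19 sheds 170 kN: no online neighbours, lost.
No further breaks.

N11, N19, N20, N25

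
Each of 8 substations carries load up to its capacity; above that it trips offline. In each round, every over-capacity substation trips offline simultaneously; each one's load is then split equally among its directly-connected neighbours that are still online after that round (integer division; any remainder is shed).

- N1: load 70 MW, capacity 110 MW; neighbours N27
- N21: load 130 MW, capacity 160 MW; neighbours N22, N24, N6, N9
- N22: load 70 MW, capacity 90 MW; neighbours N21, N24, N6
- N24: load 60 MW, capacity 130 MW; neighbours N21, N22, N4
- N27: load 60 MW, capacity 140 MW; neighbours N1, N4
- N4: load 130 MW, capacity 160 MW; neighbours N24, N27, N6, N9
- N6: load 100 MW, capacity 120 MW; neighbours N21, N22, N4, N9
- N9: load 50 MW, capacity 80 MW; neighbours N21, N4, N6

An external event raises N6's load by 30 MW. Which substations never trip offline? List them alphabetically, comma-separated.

Round 1 — N6 at 130 > 120. N6 trips offline.
  N6 sheds 130 MW to N21, N22, N4, N9: 32 each (2 lost).
    N21: 130+32 = 162 > 160
    N22: 70+32 = 102 > 90
    N4: 130+32 = 162 > 160
    N9: 50+32 = 82 > 80
Round 2 — N21, N22, N4, N9 trip offline.
  N21 sheds 162 MW to N24: 162 each.
    N24: 60+162 = 222 > 130
  N22 sheds 102 MW to N24: 102 each.
    N24: 222+102 = 324 > 130
  N4 sheds 162 MW to N24, N27: 81 each.
    N24: 324+81 = 405 > 130
    N27: 60+81 = 141 > 140
  N9 sheds 82 MW: no online neighbours, lost.
Round 3 — N24, N27 trip offline.
  N24 sheds 405 MW: no online neighbours, lost.
  N27 sheds 141 MW to N1: 141 each.
    N1: 70+141 = 211 > 110
Round 4 — N1 trips offline.
  N1 sheds 211 MW: no online neighbours, lost.
No further trips.

none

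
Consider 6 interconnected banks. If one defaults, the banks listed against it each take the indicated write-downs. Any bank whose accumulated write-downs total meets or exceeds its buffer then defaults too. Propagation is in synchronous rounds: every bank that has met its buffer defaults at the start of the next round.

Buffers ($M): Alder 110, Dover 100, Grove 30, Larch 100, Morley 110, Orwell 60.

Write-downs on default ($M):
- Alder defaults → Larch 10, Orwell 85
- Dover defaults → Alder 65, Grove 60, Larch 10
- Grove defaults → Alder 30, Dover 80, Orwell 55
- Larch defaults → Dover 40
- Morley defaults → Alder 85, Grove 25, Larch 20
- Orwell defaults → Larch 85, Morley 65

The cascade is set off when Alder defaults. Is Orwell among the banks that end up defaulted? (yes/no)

Round 1 — Alder defaults (initial).
  Larch: +10 → 10 < 100
  Orwell: +85 → 85 ≥ 60
Round 2 — Orwell defaults.
  Larch: +85 → 95 < 100
  Morley: +65 → 65 < 110
No further defaults.

yes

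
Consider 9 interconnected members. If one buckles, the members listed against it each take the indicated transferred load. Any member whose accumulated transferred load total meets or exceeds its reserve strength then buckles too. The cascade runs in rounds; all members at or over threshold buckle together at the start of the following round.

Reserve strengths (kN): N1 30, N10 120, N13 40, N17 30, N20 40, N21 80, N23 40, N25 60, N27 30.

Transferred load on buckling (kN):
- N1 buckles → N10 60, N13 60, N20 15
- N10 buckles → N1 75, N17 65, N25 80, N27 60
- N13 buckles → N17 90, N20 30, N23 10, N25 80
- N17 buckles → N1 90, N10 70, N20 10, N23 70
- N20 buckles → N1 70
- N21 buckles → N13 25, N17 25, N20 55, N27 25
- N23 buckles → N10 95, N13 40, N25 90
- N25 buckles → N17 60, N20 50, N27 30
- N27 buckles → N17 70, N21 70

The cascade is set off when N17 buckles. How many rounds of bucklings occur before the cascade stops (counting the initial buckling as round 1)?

4

Round 1 — N17 buckles (initial).
  N1: +90 → 90 ≥ 30
  N10: +70 → 70 < 120
  N20: +10 → 10 < 40
  N23: +70 → 70 ≥ 40
Round 2 — N1, N23 buckle.
  N10: +60+95 → 225 ≥ 120
  N13: +60+40 → 100 ≥ 40
  N20: +15 → 25 < 40
  N25: +90 → 90 ≥ 60
Round 3 — N10, N13, N25 buckle.
  N20: +30+50 → 105 ≥ 40
  N27: +60+30 → 90 ≥ 30
Round 4 — N20, N27 buckle.
  N21: +70 → 70 < 80
No further bucklings.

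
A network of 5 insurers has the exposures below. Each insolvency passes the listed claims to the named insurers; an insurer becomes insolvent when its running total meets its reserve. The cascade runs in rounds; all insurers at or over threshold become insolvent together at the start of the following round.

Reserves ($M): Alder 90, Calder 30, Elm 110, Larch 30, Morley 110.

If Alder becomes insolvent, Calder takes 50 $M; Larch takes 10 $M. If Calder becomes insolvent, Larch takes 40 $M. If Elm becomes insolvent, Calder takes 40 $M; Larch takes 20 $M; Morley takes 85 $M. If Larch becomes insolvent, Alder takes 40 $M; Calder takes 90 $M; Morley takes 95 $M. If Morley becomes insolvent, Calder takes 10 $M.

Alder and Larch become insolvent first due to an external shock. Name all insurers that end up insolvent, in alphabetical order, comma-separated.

Alder, Calder, Larch

Round 1 — Alder, Larch become insolvent (initial).
  Calder: +50+90 → 140 ≥ 30
  Morley: +95 → 95 < 110
Round 2 — Calder becomes insolvent.
No further insolvencies.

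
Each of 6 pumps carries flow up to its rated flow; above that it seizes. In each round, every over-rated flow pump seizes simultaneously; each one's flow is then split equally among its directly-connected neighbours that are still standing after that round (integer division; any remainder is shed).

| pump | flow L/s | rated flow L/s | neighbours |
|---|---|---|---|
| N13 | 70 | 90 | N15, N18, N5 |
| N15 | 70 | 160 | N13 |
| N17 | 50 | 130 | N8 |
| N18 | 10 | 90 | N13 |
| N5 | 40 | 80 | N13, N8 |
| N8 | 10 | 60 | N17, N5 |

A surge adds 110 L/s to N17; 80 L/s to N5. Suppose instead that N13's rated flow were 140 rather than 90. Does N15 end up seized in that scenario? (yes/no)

no

With N13's rated flow at 140:
Round 1 — N17 at 160 > 130; N5 at 120 > 80. N17, N5 seize.
  N17 sheds 160 L/s to N8: 160 each.
    N8: 10+160 = 170 > 60
  N5 sheds 120 L/s to N13, N8: 60 each.
    N13: 70+60 = 130 ≤ 140
    N8: 170+60 = 230 > 60
Round 2 — N8 seizes.
  N8 sheds 230 L/s: no online neighbours, lost.
No further seizures.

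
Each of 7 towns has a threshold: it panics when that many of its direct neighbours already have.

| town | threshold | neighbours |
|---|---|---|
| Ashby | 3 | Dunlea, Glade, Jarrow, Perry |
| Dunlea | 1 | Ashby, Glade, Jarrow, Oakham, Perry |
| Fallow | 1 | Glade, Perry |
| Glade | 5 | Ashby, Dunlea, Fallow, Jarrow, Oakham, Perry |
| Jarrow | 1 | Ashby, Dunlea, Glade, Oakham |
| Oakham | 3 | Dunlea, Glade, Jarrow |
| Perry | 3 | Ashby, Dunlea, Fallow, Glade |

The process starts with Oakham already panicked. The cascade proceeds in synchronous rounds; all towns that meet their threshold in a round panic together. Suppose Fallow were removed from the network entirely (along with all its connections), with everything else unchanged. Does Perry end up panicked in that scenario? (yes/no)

no

With Fallow removed:
Round 1 — Oakham panics (initial).
Round 2 — checking thresholds:
  Dunlea: 1 of 5 neighbours ≥ 1, panics.
  Glade: 1 of 5 neighbours < 5, not yet.
  Jarrow: 1 of 4 neighbours ≥ 1, panics.
Round 3 — no new panics; cascade stops.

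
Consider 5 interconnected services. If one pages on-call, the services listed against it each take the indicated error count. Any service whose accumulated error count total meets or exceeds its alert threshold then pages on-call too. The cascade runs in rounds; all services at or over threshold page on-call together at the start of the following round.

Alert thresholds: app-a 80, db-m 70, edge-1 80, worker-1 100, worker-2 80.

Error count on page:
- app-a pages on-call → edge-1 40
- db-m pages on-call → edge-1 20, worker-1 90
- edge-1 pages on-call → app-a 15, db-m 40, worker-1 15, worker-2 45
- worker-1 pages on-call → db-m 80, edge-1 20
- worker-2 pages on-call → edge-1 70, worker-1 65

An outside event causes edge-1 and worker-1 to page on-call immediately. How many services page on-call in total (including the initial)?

3

Round 1 — edge-1, worker-1 page on-call (initial).
  app-a: +15 → 15 < 80
  db-m: +40+80 → 120 ≥ 70
  worker-2: +45 → 45 < 80
Round 2 — db-m pages on-call.
No further pages.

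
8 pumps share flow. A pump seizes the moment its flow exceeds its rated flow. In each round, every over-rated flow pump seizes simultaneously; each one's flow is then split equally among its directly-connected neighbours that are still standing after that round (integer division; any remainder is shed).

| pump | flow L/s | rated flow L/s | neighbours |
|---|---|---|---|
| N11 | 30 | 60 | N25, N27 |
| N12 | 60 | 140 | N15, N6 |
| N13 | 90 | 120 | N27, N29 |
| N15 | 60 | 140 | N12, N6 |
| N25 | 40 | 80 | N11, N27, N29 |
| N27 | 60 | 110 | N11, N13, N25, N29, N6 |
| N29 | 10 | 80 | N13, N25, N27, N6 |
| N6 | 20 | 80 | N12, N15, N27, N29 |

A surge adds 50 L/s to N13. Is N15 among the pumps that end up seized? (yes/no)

Round 1 — N13 at 140 > 120. N13 seizes.
  N13 sheds 140 L/s to N27, N29: 70 each.
    N27: 60+70 = 130 > 110
    N29: 10+70 = 80 ≤ 80
Round 2 — N27 seizes.
  N27 sheds 130 L/s to N11, N25, N29, N6: 32 each (2 lost).
    N11: 30+32 = 62 > 60
    N25: 40+32 = 72 ≤ 80
    N29: 80+32 = 112 > 80
    N6: 20+32 = 52 ≤ 80
Round 3 — N11, N29 seize.
  N11 sheds 62 L/s to N25: 62 each.
    N25: 72+62 = 134 > 80
  N29 sheds 112 L/s to N25, N6: 56 each.
    N25: 134+56 = 190 > 80
    N6: 52+56 = 108 > 80
Round 4 — N25, N6 seize.
  N25 sheds 190 L/s: no online neighbours, lost.
  N6 sheds 108 L/s to N12, N15: 54 each.
    N12: 60+54 = 114 ≤ 140
    N15: 60+54 = 114 ≤ 140
No further seizures.

no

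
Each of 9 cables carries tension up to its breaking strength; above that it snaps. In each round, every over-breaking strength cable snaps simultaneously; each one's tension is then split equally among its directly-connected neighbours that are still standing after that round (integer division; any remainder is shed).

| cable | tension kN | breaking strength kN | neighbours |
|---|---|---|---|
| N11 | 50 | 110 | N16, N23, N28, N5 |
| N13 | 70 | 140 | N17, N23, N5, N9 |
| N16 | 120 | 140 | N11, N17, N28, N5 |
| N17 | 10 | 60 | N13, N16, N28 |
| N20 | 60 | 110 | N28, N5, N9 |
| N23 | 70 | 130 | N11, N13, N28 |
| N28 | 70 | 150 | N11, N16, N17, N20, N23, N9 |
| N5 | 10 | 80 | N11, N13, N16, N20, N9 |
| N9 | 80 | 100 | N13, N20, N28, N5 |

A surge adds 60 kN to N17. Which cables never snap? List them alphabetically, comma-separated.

N11, N13, N20, N23, N28, N5, N9

Round 1 — N17 at 70 > 60. N17 snaps.
  N17 sheds 70 kN to N13, N16, N28: 23 each (1 lost).
    N13: 70+23 = 93 ≤ 140
    N16: 120+23 = 143 > 140
    N28: 70+23 = 93 ≤ 150
Round 2 — N16 snaps.
  N16 sheds 143 kN to N11, N28, N5: 47 each (2 lost).
    N11: 50+47 = 97 ≤ 110
    N28: 93+47 = 140 ≤ 150
    N5: 10+47 = 57 ≤ 80
No further breaks.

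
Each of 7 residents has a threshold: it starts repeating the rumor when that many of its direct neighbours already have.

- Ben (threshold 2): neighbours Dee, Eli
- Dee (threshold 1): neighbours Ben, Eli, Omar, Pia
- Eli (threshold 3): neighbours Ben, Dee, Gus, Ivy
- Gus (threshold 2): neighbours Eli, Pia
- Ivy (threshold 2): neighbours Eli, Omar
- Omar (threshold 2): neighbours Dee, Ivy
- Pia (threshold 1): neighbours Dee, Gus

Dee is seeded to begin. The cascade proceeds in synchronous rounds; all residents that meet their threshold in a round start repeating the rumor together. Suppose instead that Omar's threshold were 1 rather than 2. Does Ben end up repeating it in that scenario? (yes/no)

no

With Omar's threshold at 1:
Round 1 — Dee starts repeating the rumor (initial).
Round 2 — checking thresholds:
  Ben: 1 of 2 neighbours < 2, holds.
  Eli: 1 of 4 neighbours < 3, holds.
  Omar: 1 of 2 neighbours ≥ 1, starts repeating the rumor.
  Pia: 1 of 2 neighbours ≥ 1, starts repeating the rumor.
Round 3 — no new spreads; cascade stops.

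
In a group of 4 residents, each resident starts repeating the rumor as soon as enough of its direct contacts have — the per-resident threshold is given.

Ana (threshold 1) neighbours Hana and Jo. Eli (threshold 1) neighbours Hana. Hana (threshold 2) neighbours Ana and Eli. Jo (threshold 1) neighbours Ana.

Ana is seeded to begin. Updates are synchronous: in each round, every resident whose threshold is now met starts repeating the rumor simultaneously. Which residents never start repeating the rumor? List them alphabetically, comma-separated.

Round 1 — Ana starts repeating the rumor (initial).
Round 2 — checking thresholds:
  Hana: 1 of 2 neighbours < 2, not yet.
  Jo: 1 of 1 neighbours ≥ 1, starts repeating the rumor.
Round 3 — no new spreads; cascade stops.

Eli, Hana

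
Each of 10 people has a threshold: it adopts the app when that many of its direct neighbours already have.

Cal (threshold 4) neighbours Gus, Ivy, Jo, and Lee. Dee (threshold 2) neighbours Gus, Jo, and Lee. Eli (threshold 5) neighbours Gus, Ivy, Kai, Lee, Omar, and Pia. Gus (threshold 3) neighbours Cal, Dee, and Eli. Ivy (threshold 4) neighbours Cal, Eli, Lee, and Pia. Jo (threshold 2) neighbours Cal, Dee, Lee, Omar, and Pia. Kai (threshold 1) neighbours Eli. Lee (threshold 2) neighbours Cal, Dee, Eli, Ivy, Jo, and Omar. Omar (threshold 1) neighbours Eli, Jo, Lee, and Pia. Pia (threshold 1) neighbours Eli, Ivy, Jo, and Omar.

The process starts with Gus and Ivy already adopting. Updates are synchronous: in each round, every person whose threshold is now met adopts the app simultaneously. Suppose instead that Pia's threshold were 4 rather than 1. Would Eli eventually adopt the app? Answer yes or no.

With Pia's threshold at 4:
Round 1 — Gus, Ivy adopt the app (initial).
Round 2 — no new adoptions; cascade stops.

no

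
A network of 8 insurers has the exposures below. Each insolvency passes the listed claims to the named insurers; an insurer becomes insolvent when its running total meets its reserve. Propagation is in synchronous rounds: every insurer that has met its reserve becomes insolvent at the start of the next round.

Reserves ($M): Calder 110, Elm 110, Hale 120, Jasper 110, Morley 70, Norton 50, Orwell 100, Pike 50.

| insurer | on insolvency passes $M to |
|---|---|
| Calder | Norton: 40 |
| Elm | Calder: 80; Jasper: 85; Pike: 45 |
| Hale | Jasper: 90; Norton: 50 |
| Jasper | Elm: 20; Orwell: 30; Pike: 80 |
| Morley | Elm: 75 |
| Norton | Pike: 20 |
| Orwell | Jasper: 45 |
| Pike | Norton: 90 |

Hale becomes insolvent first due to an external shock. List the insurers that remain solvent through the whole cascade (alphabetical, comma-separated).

Calder, Elm, Jasper, Morley, Orwell, Pike

Round 1 — Hale becomes insolvent (initial).
  Jasper: +90 → 90 < 110
  Norton: +50 → 50 ≥ 50
Round 2 — Norton becomes insolvent.
  Pike: +20 → 20 < 50
No further insolvencies.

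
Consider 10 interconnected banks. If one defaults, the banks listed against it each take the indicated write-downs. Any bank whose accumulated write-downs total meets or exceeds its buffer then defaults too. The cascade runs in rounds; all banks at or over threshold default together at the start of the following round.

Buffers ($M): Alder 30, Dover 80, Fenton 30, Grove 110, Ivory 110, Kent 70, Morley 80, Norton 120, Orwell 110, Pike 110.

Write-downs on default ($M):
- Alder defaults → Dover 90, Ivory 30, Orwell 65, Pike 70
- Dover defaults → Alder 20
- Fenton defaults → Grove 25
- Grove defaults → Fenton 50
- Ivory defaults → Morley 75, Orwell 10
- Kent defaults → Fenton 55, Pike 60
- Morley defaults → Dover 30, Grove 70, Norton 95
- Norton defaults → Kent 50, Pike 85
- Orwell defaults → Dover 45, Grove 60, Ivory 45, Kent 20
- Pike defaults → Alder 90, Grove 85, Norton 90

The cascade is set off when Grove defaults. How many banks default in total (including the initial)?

2

Round 1 — Grove defaults (initial).
  Fenton: +50 → 50 ≥ 30
Round 2 — Fenton defaults.
No further defaults.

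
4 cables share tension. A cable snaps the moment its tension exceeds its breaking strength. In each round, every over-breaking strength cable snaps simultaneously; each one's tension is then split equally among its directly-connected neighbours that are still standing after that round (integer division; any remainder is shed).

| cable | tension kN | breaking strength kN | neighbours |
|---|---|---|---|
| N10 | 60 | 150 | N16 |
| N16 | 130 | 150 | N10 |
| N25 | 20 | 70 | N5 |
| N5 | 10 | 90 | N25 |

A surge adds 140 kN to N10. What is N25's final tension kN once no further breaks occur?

20

Round 1 — N10 at 200 > 150. N10 snaps.
  N10 sheds 200 kN to N16: 200 each.
    N16: 130+200 = 330 > 150
Round 2 — N16 snaps.
  N16 sheds 330 kN: no online neighbours, lost.
No further breaks.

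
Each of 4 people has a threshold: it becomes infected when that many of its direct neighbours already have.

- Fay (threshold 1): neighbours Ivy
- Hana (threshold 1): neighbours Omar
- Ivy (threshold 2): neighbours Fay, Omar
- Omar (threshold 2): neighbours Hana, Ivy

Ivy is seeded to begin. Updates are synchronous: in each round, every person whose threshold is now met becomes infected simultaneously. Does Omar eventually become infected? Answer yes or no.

Round 1 — Ivy becomes infected (initial).
Round 2 — checking thresholds:
  Fay: 1 of 1 neighbours ≥ 1, becomes infected.
  Omar: 1 of 2 neighbours < 2, below threshold.
Round 3 — no new infections; cascade stops.

no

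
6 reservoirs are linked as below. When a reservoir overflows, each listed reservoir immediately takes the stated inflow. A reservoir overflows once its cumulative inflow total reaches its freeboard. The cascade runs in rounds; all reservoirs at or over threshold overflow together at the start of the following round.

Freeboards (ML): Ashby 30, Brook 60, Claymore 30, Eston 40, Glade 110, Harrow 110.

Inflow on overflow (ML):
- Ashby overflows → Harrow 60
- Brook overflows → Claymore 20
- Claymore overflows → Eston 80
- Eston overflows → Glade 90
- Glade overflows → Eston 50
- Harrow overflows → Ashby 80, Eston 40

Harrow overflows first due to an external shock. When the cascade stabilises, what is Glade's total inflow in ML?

Round 1 — Harrow overflows (initial).
  Ashby: +80 → 80 ≥ 30
  Eston: +40 → 40 ≥ 40
Round 2 — Ashby, Eston overflow.
  Glade: +90 → 90 < 110
No further overflows.

90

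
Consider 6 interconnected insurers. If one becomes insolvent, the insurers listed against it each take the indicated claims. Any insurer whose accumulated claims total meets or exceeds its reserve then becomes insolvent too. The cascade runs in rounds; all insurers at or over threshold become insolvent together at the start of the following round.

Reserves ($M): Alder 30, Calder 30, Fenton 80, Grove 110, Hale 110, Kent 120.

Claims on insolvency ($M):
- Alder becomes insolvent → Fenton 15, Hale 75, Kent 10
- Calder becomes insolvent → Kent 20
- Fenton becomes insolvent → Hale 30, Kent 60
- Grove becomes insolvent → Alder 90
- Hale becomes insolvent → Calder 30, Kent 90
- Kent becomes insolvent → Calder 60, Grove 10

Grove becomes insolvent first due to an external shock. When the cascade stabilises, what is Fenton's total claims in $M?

15

Round 1 — Grove becomes insolvent (initial).
  Alder: +90 → 90 ≥ 30
Round 2 — Alder becomes insolvent.
  Fenton: +15 → 15 < 80
  Hale: +75 → 75 < 110
  Kent: +10 → 10 < 120
No further insolvencies.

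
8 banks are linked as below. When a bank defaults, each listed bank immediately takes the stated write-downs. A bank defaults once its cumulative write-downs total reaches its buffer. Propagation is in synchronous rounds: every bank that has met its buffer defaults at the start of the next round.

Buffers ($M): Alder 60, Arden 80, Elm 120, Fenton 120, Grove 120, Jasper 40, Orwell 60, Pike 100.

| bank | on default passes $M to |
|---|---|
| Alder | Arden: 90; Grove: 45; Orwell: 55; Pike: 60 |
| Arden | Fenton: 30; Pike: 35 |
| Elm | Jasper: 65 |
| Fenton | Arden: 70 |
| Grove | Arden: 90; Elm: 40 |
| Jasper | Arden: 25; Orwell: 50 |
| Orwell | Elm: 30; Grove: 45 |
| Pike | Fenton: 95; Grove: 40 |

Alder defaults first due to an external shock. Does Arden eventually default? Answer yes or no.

yes

Round 1 — Alder defaults (initial).
  Arden: +90 → 90 ≥ 80
  Grove: +45 → 45 < 120
  Orwell: +55 → 55 < 60
  Pike: +60 → 60 < 100
Round 2 — Arden defaults.
  Fenton: +30 → 30 < 120
  Pike: +35 → 95 < 100
No further defaults.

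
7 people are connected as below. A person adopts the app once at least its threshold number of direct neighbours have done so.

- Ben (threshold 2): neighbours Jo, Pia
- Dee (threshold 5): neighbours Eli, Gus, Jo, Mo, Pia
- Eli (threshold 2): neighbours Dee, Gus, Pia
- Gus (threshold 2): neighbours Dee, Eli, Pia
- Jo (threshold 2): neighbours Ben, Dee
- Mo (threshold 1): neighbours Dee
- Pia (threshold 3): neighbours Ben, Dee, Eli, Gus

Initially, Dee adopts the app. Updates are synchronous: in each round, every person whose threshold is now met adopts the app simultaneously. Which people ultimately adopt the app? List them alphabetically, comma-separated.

Dee, Mo

Round 1 — Dee adopts the app (initial).
Round 2 — checking thresholds:
  Eli: 1 of 3 neighbours < 2, below threshold.
  Gus: 1 of 3 neighbours < 2, below threshold.
  Jo: 1 of 2 neighbours < 2, below threshold.
  Mo: 1 of 1 neighbours ≥ 1, adopts the app.
  Pia: 1 of 4 neighbours < 3, below threshold.
Round 3 — no new adoptions; cascade stops.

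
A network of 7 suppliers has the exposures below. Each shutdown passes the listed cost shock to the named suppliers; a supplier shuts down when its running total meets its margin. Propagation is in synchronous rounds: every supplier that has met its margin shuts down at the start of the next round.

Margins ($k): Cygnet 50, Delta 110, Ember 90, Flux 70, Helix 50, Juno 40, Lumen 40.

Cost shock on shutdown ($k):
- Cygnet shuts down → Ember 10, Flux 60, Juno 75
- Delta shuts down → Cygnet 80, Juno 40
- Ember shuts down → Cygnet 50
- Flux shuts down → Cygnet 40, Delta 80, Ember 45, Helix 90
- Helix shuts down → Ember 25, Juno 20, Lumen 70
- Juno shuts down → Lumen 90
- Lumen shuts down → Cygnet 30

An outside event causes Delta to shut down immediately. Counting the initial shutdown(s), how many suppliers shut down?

Round 1 — Delta shuts down (initial).
  Cygnet: +80 → 80 ≥ 50
  Juno: +40 → 40 ≥ 40
Round 2 — Cygnet, Juno shut down.
  Ember: +10 → 10 < 90
  Flux: +60 → 60 < 70
  Lumen: +90 → 90 ≥ 40
Round 3 — Lumen shuts down.
No further shutdowns.

4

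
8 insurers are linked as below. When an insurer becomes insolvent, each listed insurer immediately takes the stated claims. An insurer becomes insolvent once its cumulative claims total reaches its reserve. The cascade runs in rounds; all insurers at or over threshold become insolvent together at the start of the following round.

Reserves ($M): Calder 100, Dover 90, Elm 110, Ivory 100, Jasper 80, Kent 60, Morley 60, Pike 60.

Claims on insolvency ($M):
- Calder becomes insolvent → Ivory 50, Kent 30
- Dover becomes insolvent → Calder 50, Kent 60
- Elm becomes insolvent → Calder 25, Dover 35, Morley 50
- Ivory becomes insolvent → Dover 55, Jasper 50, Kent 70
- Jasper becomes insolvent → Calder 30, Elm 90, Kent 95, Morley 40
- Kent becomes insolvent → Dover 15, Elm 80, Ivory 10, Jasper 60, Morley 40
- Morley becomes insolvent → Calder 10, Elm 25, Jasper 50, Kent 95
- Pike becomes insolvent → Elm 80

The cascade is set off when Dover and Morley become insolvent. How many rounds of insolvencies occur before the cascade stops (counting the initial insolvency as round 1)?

Round 1 — Dover, Morley become insolvent (initial).
  Calder: +50+10 → 60 < 100
  Elm: +25 → 25 < 110
  Jasper: +50 → 50 < 80
  Kent: +60+95 → 155 ≥ 60
Round 2 — Kent becomes insolvent.
  Elm: +80 → 105 < 110
  Ivory: +10 → 10 < 100
  Jasper: +60 → 110 ≥ 80
Round 3 — Jasper becomes insolvent.
  Calder: +30 → 90 < 100
  Elm: +90 → 195 ≥ 110
Round 4 — Elm becomes insolvent.
  Calder: +25 → 115 ≥ 100
Round 5 — Calder becomes insolvent.
  Ivory: +50 → 60 < 100
No further insolvencies.

5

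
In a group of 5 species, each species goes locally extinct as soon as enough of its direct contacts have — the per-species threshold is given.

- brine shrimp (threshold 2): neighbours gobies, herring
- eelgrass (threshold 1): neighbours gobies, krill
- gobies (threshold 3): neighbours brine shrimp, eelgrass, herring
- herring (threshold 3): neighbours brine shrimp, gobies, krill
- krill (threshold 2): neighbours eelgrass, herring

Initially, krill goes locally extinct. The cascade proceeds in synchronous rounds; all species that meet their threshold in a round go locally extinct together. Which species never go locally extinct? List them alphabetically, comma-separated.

Round 1 — krill goes locally extinct (initial).
Round 2 — checking thresholds:
  eelgrass: 1 of 2 neighbours ≥ 1, goes locally extinct.
  herring: 1 of 3 neighbours < 3, below threshold.
Round 3 — no new extinctions; cascade stops.

brine shrimp, gobies, herring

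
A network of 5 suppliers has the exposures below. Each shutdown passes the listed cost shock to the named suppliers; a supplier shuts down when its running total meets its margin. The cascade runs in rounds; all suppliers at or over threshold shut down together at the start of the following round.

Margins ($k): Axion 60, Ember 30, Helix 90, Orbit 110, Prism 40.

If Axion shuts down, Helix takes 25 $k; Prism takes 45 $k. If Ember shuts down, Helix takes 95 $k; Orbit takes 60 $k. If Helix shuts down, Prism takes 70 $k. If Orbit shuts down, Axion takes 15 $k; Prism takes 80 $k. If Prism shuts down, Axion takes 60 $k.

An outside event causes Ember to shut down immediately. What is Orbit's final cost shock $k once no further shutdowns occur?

Round 1 — Ember shuts down (initial).
  Helix: +95 → 95 ≥ 90
  Orbit: +60 → 60 < 110
Round 2 — Helix shuts down.
  Prism: +70 → 70 ≥ 40
Round 3 — Prism shuts down.
  Axion: +60 → 60 ≥ 60
Round 4 — Axion shuts down.
No further shutdowns.

60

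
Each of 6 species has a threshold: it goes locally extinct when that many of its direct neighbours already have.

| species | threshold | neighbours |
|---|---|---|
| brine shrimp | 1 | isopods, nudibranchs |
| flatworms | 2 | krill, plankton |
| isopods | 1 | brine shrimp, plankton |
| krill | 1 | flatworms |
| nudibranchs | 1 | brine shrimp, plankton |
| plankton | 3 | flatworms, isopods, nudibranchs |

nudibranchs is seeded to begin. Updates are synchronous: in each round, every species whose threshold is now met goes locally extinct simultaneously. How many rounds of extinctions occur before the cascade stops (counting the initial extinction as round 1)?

3

Round 1 — nudibranchs goes locally extinct (initial).
Round 2 — checking thresholds:
  brine shrimp: 1 of 2 neighbours ≥ 1, goes locally extinct.
  plankton: 1 of 3 neighbours < 3, not yet.
Round 3 — checking thresholds:
  isopods: 1 of 2 neighbours ≥ 1, goes locally extinct.
  plankton: 1 of 3 neighbours < 3, not yet.
Round 4 — no new extinctions; cascade stops.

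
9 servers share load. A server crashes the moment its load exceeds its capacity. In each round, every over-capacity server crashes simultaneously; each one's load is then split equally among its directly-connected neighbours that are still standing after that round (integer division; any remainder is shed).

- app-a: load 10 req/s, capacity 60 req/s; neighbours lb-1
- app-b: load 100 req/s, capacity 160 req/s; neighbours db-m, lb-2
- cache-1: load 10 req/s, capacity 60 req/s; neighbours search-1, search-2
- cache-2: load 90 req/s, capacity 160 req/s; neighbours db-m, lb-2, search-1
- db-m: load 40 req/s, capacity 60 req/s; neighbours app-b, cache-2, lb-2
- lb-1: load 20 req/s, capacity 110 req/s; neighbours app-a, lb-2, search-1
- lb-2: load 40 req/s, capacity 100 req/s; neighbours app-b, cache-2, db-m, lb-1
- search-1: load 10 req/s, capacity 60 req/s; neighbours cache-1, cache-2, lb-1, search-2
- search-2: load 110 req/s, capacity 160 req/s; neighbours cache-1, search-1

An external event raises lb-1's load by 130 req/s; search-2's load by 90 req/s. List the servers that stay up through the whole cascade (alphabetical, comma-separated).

app-a

Round 1 — lb-1 at 150 > 110; search-2 at 200 > 160. lb-1, search-2 crash.
  lb-1 sheds 150 req/s to app-a, lb-2, search-1: 50 each.
    app-a: 10+50 = 60 ≤ 60
    lb-2: 40+50 = 90 ≤ 100
    search-1: 10+50 = 60 ≤ 60
  search-2 sheds 200 req/s to cache-1, search-1: 100 each.
    cache-1: 10+100 = 110 > 60
    search-1: 60+100 = 160 > 60
Round 2 — cache-1, search-1 crash.
  cache-1 sheds 110 req/s: no online neighbours, lost.
  search-1 sheds 160 req/s to cache-2: 160 each.
    cache-2: 90+160 = 250 > 160
Round 3 — cache-2 crashes.
  cache-2 sheds 250 req/s to db-m, lb-2: 125 each.
    db-m: 40+125 = 165 > 60
    lb-2: 90+125 = 215 > 100
Round 4 — db-m, lb-2 crash.
  db-m sheds 165 req/s to app-b: 165 each.
    app-b: 100+165 = 265 > 160
  lb-2 sheds 215 req/s to app-b: 215 each.
    app-b: 265+215 = 480 > 160
Round 5 — app-b crashes.
  app-b sheds 480 req/s: no online neighbours, lost.
No further crashes.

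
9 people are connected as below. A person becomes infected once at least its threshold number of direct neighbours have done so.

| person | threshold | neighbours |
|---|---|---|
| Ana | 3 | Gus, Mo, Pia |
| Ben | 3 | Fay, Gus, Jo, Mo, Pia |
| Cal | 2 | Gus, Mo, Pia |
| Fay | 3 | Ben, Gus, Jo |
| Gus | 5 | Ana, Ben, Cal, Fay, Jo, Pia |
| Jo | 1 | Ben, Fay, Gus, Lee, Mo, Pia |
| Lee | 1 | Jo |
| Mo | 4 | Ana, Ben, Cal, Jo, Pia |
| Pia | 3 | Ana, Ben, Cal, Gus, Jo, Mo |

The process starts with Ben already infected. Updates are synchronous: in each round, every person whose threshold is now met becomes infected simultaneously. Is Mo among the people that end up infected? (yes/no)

no

Round 1 — Ben becomes infected (initial).
Round 2 — checking thresholds:
  Fay: 1 of 3 neighbours < 3, not yet.
  Gus: 1 of 6 neighbours < 5, not yet.
  Jo: 1 of 6 neighbours ≥ 1, becomes infected.
  Mo: 1 of 5 neighbours < 4, not yet.
  Pia: 1 of 6 neighbours < 3, not yet.
Round 3 — checking thresholds:
  Fay: 2 of 3 neighbours < 3, not yet.
  Gus: 2 of 6 neighbours < 5, not yet.
  Lee: 1 of 1 neighbours ≥ 1, becomes infected.
  Mo: 2 of 5 neighbours < 4, not yet.
  Pia: 2 of 6 neighbours < 3, not yet.
Round 4 — no new infections; cascade stops.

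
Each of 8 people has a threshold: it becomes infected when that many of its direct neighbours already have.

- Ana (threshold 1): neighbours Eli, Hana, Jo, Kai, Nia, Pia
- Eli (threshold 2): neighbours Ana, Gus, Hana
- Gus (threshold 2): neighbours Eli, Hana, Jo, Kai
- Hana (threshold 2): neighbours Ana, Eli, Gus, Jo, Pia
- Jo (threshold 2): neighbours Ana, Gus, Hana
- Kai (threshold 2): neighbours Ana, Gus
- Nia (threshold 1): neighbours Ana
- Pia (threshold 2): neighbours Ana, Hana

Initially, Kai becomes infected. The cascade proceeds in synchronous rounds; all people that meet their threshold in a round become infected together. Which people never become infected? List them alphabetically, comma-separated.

Eli, Gus, Hana, Jo, Pia

Round 1 — Kai becomes infected (initial).
Round 2 — checking thresholds:
  Ana: 1 of 6 neighbours ≥ 1, becomes infected.
  Gus: 1 of 4 neighbours < 2, below threshold.
Round 3 — checking thresholds:
  Eli: 1 of 3 neighbours < 2, below threshold.
  Gus: 1 of 4 neighbours < 2, below threshold.
  Hana: 1 of 5 neighbours < 2, below threshold.
  Jo: 1 of 3 neighbours < 2, below threshold.
  Nia: 1 of 1 neighbours ≥ 1, becomes infected.
  Pia: 1 of 2 neighbours < 2, below threshold.
Round 4 — no new infections; cascade stops.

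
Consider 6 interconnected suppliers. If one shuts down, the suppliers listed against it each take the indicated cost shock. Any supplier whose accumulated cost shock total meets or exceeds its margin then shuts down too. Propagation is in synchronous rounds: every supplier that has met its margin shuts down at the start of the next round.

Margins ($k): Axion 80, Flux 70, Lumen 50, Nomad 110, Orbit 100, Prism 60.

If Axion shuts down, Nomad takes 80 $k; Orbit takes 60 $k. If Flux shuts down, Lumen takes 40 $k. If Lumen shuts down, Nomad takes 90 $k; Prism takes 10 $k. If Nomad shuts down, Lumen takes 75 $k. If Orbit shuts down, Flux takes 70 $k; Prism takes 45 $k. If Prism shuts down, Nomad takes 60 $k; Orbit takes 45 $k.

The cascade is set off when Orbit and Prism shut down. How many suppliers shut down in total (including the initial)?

3

Round 1 — Orbit, Prism shut down (initial).
  Flux: +70 → 70 ≥ 70
  Nomad: +60 → 60 < 110
Round 2 — Flux shuts down.
  Lumen: +40 → 40 < 50
No further shutdowns.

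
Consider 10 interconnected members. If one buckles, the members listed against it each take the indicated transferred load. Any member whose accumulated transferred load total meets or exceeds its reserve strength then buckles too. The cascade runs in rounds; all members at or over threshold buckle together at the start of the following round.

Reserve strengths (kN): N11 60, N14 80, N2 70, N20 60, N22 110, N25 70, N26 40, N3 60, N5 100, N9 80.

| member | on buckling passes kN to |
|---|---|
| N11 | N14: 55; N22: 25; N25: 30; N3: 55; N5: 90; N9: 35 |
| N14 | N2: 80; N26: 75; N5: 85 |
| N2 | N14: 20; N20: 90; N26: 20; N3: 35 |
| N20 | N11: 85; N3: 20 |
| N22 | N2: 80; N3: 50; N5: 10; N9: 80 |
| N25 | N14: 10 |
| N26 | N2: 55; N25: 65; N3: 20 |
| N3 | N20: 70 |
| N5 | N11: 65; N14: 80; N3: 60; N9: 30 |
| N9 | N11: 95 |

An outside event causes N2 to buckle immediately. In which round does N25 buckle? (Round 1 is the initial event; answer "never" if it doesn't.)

never

Round 1 — N2 buckles (initial).
  N14: +20 → 20 < 80
  N20: +90 → 90 ≥ 60
  N26: +20 → 20 < 40
  N3: +35 → 35 < 60
Round 2 — N20 buckles.
  N11: +85 → 85 ≥ 60
  N3: +20 → 55 < 60
Round 3 — N11 buckles.
  N14: +55 → 75 < 80
  N22: +25 → 25 < 110
  N25: +30 → 30 < 70
  N3: +55 → 110 ≥ 60
  N5: +90 → 90 < 100
  N9: +35 → 35 < 80
Round 4 — N3 buckles.
No further bucklings.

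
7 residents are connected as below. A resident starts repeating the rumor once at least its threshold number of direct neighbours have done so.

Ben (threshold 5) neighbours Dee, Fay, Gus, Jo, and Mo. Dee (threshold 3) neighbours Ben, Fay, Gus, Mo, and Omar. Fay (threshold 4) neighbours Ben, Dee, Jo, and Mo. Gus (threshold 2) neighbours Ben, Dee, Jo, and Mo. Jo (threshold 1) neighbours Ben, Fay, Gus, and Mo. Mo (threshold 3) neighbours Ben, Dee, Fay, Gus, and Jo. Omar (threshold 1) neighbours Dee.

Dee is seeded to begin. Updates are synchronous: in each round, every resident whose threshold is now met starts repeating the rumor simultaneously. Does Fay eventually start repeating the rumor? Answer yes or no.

no

Round 1 — Dee starts repeating the rumor (initial).
Round 2 — checking thresholds:
  Ben: 1 of 5 neighbours < 5, holds.
  Fay: 1 of 4 neighbours < 4, holds.
  Gus: 1 of 4 neighbours < 2, holds.
  Mo: 1 of 5 neighbours < 3, holds.
  Omar: 1 of 1 neighbours ≥ 1, starts repeating the rumor.
Round 3 — no new spreads; cascade stops.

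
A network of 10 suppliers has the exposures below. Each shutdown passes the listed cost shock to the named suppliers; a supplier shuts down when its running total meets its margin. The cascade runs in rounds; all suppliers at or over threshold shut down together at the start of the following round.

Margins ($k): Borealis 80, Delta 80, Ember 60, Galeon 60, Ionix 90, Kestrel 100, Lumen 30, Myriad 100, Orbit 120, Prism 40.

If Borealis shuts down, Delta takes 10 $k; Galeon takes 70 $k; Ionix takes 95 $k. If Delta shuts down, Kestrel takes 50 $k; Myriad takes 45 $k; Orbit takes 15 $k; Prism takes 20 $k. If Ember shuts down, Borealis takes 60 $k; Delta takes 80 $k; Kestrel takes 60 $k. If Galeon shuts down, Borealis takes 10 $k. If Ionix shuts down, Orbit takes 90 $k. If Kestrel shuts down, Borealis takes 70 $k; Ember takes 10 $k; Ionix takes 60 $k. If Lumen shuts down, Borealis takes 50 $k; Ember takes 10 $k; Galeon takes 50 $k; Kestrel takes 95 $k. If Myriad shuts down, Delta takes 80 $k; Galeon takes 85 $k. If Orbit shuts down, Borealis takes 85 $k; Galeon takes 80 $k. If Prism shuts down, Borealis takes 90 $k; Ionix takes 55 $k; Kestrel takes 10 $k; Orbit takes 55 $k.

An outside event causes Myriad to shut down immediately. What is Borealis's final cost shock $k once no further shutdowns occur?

Round 1 — Myriad shuts down (initial).
  Delta: +80 → 80 ≥ 80
  Galeon: +85 → 85 ≥ 60
Round 2 — Delta, Galeon shut down.
  Borealis: +10 → 10 < 80
  Kestrel: +50 → 50 < 100
  Orbit: +15 → 15 < 120
  Prism: +20 → 20 < 40
No further shutdowns.

10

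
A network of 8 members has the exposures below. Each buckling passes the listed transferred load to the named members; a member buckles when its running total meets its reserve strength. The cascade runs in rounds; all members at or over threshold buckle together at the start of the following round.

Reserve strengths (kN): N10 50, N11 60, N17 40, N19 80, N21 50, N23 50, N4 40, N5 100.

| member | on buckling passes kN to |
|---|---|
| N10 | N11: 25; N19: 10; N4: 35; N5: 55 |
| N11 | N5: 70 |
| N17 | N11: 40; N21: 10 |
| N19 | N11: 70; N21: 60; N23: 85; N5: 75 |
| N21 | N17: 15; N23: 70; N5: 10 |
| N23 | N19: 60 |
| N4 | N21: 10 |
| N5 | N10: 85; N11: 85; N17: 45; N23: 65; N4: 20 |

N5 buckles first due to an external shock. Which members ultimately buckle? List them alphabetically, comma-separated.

Round 1 — N5 buckles (initial).
  N10: +85 → 85 ≥ 50
  N11: +85 → 85 ≥ 60
  N17: +45 → 45 ≥ 40
  N23: +65 → 65 ≥ 50
  N4: +20 → 20 < 40
Round 2 — N10, N11, N17, N23 buckle.
  N19: +10+60 → 70 < 80
  N21: +10 → 10 < 50
  N4: +35 → 55 ≥ 40
Round 3 — N4 buckles.
  N21: +10 → 20 < 50
No further bucklings.

N10, N11, N17, N23, N4, N5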